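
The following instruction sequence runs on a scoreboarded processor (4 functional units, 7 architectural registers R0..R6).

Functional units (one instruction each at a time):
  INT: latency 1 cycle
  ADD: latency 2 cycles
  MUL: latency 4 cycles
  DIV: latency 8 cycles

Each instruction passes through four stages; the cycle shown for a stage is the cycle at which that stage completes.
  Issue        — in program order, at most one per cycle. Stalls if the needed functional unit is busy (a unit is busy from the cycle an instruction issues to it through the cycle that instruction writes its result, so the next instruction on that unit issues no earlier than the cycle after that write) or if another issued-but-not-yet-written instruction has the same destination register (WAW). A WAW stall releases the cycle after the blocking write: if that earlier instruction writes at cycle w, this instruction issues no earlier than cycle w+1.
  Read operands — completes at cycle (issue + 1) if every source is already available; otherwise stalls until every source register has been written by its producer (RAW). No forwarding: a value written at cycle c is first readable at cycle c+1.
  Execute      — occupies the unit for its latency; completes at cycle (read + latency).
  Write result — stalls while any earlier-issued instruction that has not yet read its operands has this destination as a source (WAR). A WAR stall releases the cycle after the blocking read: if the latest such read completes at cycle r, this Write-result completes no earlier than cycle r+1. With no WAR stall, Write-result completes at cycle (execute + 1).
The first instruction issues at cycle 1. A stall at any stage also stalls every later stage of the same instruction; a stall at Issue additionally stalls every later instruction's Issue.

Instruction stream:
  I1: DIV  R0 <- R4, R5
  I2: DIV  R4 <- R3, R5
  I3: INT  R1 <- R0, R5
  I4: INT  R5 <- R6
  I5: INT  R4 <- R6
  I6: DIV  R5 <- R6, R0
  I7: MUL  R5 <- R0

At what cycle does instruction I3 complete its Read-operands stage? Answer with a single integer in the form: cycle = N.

cycle 1: I1→DIV
cycle 2: I1 RO
cycle 10: I1 EX
cycle 11: I1 WR R0
cycle 12: I2→DIV
cycle 13: I2 RO | I3→INT
cycle 14: I3 RO
cycle 15: I3 EX
cycle 16: I3 WR R1
cycle 17: I4→INT
cycle 18: I4 RO
cycle 19: I4 EX
cycle 20: I4 WR R5
cycle 21: I2 EX
cycle 22: I2 WR R4
cycle 23: I5→INT
cycle 24: I5 RO | I6→DIV
cycle 25: I5 EX | I6 RO
cycle 26: I5 WR R4
cycle 33: I6 EX
cycle 34: I6 WR R5
cycle 35: I7→MUL
cycle 36: I7 RO
cycle 40: I7 EX
cycle 41: I7 WR R5

cycle = 14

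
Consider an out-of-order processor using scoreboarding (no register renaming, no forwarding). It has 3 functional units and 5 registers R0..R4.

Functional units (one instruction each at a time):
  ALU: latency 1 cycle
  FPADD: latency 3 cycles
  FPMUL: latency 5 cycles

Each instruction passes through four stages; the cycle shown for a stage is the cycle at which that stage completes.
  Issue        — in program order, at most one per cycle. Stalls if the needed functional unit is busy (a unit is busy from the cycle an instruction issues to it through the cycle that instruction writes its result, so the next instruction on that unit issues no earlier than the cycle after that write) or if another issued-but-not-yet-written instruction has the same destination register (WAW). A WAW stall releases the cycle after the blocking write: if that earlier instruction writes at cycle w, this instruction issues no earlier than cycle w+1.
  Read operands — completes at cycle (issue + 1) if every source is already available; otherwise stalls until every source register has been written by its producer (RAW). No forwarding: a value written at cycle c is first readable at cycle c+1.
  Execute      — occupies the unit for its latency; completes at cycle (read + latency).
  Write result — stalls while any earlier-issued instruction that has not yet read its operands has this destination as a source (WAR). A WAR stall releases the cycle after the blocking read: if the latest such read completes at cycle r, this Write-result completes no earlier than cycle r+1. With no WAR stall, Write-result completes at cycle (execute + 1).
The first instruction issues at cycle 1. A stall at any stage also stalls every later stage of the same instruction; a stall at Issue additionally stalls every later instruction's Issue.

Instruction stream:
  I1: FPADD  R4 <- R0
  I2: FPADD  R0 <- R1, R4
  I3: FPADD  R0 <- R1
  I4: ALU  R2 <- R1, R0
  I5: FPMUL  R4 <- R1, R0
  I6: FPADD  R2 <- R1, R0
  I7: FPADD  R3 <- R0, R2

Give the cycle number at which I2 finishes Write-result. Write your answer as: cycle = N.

cycle 1: issue I1 (FPADD)
cycle 2: I1 read-ops
cycle 5: I1 finished on FPADD
cycle 6: I1→R4
cycle 7: issue I2 (FPADD)
cycle 8: I2 read-ops
cycle 11: I2 finished on FPADD
cycle 12: I2→R0
cycle 13: issue I3 (FPADD)
cycle 14: I3 read-ops, issue I4 (ALU)
cycle 15: issue I5 (FPMUL)
cycle 17: I3 finished on FPADD
cycle 18: I3→R0
cycle 19: I4 read-ops, I5 read-ops
cycle 20: I4 finished on ALU
cycle 21: I4→R2
cycle 22: issue I6 (FPADD)
cycle 23: I6 read-ops
cycle 24: I5 finished on FPMUL
cycle 25: I5→R4
cycle 26: I6 finished on FPADD
cycle 27: I6→R2
cycle 28: issue I7 (FPADD)
cycle 29: I7 read-ops
cycle 32: I7 finished on FPADD
cycle 33: I7→R3

cycle = 12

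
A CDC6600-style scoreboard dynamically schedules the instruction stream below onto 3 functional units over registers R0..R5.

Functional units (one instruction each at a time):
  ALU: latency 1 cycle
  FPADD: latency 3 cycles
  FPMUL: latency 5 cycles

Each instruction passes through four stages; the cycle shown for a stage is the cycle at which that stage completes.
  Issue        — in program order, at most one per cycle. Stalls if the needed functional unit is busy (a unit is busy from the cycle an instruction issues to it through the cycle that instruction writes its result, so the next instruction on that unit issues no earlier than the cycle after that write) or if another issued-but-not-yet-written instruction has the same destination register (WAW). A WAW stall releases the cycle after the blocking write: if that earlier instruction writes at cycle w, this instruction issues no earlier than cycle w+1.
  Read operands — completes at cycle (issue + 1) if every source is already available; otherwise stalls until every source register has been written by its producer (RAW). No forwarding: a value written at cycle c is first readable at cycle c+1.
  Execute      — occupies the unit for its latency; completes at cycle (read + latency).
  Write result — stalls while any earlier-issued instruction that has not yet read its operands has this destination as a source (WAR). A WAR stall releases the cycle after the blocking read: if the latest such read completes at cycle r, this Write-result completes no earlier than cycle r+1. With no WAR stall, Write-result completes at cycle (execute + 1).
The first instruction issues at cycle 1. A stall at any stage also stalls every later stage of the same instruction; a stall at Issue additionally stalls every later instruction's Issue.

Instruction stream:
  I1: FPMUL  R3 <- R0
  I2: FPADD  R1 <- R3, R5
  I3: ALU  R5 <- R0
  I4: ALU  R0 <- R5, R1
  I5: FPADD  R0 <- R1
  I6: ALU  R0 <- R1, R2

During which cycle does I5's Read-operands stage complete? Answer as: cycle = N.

t=1  I1→FPMUL
t=2  I1 RO; I2→FPADD
t=3  I3→ALU
t=4  I3 RO
t=5  I3 EX
t=7  I1 EX
t=8  I1 WR R3
t=9  I2 RO
t=10  I3 WR R5
t=11  I4→ALU
t=12  I2 EX
t=13  I2 WR R1
t=14  I4 RO
t=15  I4 EX
t=16  I4 WR R0
t=17  I5→FPADD
t=18  I5 RO
t=21  I5 EX
t=22  I5 WR R0
t=23  I6→ALU
t=24  I6 RO
t=25  I6 EX
t=26  I6 WR R0

cycle = 18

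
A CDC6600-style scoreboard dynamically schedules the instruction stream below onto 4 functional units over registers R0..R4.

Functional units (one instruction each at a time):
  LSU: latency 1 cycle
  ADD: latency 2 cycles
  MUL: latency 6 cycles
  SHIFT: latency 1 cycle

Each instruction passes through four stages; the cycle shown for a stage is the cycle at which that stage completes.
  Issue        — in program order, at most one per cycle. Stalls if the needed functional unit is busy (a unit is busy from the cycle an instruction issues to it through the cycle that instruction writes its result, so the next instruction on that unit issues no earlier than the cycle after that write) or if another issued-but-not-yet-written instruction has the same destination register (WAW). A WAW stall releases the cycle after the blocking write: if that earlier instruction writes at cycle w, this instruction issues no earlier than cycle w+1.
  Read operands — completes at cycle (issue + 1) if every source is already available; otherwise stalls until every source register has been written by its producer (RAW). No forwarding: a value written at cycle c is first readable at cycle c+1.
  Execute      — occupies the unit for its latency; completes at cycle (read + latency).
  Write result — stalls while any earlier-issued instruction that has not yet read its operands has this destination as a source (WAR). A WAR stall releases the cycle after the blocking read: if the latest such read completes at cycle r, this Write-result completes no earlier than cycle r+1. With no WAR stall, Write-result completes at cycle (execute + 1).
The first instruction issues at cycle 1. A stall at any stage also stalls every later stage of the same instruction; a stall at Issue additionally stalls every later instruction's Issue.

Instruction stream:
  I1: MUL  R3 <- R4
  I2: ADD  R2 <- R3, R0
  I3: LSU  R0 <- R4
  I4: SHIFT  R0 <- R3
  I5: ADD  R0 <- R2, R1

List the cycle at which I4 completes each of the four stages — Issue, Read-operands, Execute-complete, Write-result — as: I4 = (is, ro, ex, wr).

1) issue 1, read 2, done 8, write 9
2) issue 2, read 10, done 12, write 13  <RAW R3: wait I1 write@9>
3) issue 3, read 4, done 5, write 11  <WAR R0: wait I2 read@10>
4) issue 12, read 13, done 14, write 15  <WAW R0: wait I3 write@11>
5) issue 16, read 17, done 19, write 20  <WAW R0: wait I4 write@15>

I4 = (12, 13, 14, 15)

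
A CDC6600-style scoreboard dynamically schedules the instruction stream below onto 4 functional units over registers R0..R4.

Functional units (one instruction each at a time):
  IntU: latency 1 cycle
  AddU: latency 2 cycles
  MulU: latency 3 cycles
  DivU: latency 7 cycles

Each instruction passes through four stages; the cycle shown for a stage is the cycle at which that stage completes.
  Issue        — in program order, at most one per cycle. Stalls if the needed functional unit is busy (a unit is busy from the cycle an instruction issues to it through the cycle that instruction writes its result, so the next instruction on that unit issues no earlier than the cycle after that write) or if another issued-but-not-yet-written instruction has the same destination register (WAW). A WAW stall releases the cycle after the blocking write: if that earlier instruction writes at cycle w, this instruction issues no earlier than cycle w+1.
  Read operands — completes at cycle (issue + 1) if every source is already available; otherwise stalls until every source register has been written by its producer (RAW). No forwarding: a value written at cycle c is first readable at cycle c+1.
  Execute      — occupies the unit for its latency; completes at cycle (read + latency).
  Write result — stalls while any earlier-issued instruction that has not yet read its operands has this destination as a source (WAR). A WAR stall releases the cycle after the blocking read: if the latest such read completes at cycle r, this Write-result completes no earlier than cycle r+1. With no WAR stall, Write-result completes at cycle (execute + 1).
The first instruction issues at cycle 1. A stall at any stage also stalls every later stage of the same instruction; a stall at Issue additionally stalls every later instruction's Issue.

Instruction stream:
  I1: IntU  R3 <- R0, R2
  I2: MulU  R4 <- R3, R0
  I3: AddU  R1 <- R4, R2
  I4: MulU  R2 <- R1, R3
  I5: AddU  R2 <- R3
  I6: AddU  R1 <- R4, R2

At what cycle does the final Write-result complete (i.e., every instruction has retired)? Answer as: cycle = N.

cycle = 28

[I1] 1/2/3/4
[I2] 2/5/8/9  (RAW R3: wait I1 write@4)
[I3] 3/10/12/13  (RAW R4: wait I2 write@9)
[I4] 10/14/17/18  (struct: MulU busy until I2 writes@9; RAW R1: wait I3 write@13)
[I5] 19/20/22/23  (WAW R2: wait I4 write@18)
[I6] 24/25/27/28  (struct: AddU busy until I5 writes@23)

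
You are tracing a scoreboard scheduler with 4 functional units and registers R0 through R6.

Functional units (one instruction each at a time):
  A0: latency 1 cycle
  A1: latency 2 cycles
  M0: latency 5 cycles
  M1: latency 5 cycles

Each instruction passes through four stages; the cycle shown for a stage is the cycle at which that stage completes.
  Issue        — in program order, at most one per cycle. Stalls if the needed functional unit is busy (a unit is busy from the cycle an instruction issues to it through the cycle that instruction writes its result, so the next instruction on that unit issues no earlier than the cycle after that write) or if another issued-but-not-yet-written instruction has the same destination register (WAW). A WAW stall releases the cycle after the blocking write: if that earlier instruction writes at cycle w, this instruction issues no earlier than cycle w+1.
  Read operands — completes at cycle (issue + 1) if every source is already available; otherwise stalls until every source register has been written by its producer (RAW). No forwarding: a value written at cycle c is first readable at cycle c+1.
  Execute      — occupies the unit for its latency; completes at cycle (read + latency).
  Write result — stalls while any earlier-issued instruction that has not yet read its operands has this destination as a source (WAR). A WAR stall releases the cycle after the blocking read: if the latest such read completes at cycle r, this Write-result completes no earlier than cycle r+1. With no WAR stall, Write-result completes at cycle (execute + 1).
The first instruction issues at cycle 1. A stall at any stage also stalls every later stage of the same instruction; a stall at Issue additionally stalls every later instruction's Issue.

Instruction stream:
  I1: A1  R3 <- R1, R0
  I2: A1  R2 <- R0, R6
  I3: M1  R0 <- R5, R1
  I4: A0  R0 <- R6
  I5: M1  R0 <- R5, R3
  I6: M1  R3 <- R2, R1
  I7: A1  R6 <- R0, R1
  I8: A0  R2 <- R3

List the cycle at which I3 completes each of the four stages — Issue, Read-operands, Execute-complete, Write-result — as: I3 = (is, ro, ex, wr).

cycle 1: I1→A1
cycle 2: I1 RO
cycle 4: I1 EX
cycle 5: I1 WR R3
cycle 6: I2→A1
cycle 7: I2 RO; I3→M1
cycle 8: I3 RO
cycle 9: I2 EX
cycle 10: I2 WR R2
cycle 13: I3 EX
cycle 14: I3 WR R0
cycle 15: I4→A0
cycle 16: I4 RO
cycle 17: I4 EX
cycle 18: I4 WR R0
cycle 19: I5→M1
cycle 20: I5 RO
cycle 25: I5 EX
cycle 26: I5 WR R0
cycle 27: I6→M1
cycle 28: I6 RO; I7→A1
cycle 29: I7 RO; I8→A0
cycle 31: I7 EX
cycle 32: I7 WR R6
cycle 33: I6 EX
cycle 34: I6 WR R3
cycle 35: I8 RO
cycle 36: I8 EX
cycle 37: I8 WR R2

I3 = (7, 8, 13, 14)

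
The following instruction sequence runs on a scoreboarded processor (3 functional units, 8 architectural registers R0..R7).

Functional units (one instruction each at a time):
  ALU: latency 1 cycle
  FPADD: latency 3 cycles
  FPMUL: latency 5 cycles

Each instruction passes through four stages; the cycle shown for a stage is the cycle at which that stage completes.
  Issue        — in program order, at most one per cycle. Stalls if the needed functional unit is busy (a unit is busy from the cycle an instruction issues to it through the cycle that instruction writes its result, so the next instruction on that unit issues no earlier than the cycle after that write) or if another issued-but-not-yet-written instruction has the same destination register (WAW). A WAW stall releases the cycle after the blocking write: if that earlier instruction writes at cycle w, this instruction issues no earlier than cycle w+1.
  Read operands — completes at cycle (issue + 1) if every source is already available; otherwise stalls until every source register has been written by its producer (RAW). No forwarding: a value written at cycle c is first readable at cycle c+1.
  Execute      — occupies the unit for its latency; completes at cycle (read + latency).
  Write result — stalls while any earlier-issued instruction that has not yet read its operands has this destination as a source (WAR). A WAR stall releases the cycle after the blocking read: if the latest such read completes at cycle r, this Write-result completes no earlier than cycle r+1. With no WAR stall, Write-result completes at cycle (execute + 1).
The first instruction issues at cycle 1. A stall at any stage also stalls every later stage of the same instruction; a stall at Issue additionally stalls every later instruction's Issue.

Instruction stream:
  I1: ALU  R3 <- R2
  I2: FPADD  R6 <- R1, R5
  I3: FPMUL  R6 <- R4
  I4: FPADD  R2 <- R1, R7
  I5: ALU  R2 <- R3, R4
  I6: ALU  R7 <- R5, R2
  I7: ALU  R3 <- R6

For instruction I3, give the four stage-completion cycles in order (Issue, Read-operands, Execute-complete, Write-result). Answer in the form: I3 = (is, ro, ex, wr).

I1  is:1  ro:2  ex:3  wr:4
I2  is:2  ro:3  ex:6  wr:7
I3  is:8  ro:9  ex:14  wr:15  — WAW R6: wait I2 write@7
I4  is:9  ro:10  ex:13  wr:14
I5  is:15  ro:16  ex:17  wr:18  — WAW R2: wait I4 write@14
I6  is:19  ro:20  ex:21  wr:22  — struct: ALU busy until I5 writes@18
I7  is:23  ro:24  ex:25  wr:26  — struct: ALU busy until I6 writes@22

I3 = (8, 9, 14, 15)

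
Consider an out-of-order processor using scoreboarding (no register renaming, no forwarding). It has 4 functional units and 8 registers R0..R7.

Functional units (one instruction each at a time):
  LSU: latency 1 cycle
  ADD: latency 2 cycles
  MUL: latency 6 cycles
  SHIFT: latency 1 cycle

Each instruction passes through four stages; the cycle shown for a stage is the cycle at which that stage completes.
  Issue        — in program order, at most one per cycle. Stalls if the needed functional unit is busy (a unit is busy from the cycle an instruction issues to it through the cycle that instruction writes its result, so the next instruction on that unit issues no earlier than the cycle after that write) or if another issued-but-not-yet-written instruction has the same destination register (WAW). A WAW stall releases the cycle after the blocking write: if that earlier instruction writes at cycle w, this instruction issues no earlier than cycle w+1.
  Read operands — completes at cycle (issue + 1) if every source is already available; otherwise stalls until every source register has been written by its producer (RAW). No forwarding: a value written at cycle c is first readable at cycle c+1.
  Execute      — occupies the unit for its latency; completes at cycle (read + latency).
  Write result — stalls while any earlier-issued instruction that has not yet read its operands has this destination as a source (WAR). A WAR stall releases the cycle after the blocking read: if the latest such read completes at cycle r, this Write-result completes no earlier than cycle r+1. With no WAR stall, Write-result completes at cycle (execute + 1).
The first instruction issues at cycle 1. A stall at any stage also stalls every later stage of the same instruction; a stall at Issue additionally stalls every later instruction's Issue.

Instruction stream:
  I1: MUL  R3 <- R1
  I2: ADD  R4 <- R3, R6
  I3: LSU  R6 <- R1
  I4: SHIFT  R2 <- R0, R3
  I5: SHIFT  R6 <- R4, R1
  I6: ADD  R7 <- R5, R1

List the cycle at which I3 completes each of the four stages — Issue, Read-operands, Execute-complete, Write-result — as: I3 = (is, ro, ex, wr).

I3 = (3, 4, 5, 11)

I1: IS=1 RO=2 EX=8 WR=9
I2: IS=2 RO=10 EX=12 WR=13  [RAW R3: wait I1 write@9]
I3: IS=3 RO=4 EX=5 WR=11  [WAR R6: wait I2 read@10]
I4: IS=4 RO=10 EX=11 WR=12  [RAW R3: wait I1 write@9]
I5: IS=13 RO=14 EX=15 WR=16  [struct: SHIFT busy until I4 writes@12]
I6: IS=14 RO=15 EX=17 WR=18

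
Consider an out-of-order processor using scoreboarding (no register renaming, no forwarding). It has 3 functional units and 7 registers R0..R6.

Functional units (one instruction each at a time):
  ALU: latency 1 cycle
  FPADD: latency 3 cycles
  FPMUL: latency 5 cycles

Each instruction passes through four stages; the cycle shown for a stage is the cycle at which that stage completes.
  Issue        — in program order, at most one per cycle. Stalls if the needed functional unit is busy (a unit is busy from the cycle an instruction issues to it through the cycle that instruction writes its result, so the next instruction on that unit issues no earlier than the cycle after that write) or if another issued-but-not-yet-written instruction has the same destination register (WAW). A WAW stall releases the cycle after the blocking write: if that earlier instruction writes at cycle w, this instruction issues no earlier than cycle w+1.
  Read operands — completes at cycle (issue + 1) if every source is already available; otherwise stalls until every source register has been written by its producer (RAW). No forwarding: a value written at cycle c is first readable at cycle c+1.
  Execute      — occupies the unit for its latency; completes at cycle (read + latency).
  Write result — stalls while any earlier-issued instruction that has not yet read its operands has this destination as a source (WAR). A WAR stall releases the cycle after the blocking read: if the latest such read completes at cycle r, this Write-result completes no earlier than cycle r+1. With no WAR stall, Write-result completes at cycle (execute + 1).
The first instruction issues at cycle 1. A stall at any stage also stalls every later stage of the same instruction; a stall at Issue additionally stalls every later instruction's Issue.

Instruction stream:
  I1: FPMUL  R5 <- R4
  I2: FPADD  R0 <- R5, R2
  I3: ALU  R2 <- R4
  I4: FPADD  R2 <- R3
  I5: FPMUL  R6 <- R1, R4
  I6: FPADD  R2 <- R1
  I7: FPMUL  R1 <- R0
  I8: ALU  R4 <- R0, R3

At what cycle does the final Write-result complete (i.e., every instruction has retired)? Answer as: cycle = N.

  I1 | 1 | 2 | 7 | 8
  I2 | 2 | 9 | 12 | 13   RAW R5: wait I1 write@8
  I3 | 3 | 4 | 5 | 10   WAR R2: wait I2 read@9
  I4 | 14 | 15 | 18 | 19   struct: FPADD busy until I2 writes@13
  I5 | 15 | 16 | 21 | 22
  I6 | 20 | 21 | 24 | 25   struct: FPADD busy until I4 writes@19
  I7 | 23 | 24 | 29 | 30   struct: FPMUL busy until I5 writes@22
  I8 | 24 | 25 | 26 | 27

cycle = 30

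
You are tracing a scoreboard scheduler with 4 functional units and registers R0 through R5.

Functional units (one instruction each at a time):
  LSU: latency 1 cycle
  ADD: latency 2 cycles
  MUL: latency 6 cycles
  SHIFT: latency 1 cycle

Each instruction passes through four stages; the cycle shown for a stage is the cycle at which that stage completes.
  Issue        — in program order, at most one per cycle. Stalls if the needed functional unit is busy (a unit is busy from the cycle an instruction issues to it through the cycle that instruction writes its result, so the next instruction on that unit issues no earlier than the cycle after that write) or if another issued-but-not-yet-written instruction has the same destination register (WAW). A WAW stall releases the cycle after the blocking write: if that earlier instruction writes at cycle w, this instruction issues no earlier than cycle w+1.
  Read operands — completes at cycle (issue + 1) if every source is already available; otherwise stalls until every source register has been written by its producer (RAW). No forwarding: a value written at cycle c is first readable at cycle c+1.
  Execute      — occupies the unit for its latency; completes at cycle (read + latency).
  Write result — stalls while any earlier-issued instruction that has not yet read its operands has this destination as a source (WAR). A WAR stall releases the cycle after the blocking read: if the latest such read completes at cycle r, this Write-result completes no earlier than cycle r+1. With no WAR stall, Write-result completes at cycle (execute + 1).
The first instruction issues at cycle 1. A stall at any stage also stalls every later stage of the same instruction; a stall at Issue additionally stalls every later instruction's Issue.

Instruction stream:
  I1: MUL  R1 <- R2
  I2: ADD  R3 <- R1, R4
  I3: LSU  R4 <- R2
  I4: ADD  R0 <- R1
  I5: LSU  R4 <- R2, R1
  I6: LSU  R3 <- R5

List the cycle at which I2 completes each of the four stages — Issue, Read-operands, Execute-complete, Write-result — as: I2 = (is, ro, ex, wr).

I1: IS=1 RO=2 EX=8 WR=9
I2: IS=2 RO=10 EX=12 WR=13  [RAW R1: wait I1 write@9]
I3: IS=3 RO=4 EX=5 WR=11  [WAR R4: wait I2 read@10]
I4: IS=14 RO=15 EX=17 WR=18  [struct: ADD busy until I2 writes@13]
I5: IS=15 RO=16 EX=17 WR=18
I6: IS=19 RO=20 EX=21 WR=22  [struct: LSU busy until I5 writes@18]

I2 = (2, 10, 12, 13)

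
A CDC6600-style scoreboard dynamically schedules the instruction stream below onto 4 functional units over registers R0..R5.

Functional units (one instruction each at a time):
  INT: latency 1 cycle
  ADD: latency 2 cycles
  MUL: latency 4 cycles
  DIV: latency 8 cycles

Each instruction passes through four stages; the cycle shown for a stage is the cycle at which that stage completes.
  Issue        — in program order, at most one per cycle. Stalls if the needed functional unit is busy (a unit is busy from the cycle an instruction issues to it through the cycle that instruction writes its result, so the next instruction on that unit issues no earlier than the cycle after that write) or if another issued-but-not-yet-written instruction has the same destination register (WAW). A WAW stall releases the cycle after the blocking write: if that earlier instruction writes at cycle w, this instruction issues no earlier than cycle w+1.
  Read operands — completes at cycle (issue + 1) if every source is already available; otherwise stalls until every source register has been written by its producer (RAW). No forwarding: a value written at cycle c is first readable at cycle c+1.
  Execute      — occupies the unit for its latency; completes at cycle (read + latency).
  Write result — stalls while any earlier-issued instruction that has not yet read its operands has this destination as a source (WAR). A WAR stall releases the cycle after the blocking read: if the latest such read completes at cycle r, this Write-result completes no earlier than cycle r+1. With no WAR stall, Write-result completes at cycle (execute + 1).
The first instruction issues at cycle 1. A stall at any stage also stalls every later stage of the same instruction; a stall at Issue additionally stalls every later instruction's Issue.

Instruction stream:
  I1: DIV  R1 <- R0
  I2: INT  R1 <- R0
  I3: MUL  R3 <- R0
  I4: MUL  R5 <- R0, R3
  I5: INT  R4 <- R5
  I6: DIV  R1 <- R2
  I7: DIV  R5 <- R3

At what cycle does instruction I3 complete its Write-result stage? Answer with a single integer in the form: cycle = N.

cycle = 19

[1] I1 issues→DIV
[2] I1 reads
[10] I1 exec-done
[11] I1 writes R1
[12] I2 issues→INT
[13] I2 reads, I3 issues→MUL
[14] I2 exec-done, I3 reads
[15] I2 writes R1
[18] I3 exec-done
[19] I3 writes R3
[20] I4 issues→MUL
[21] I4 reads, I5 issues→INT
[22] I6 issues→DIV
[23] I6 reads
[25] I4 exec-done
[26] I4 writes R5
[27] I5 reads
[28] I5 exec-done
[29] I5 writes R4
[31] I6 exec-done
[32] I6 writes R1
[33] I7 issues→DIV
[34] I7 reads
[42] I7 exec-done
[43] I7 writes R5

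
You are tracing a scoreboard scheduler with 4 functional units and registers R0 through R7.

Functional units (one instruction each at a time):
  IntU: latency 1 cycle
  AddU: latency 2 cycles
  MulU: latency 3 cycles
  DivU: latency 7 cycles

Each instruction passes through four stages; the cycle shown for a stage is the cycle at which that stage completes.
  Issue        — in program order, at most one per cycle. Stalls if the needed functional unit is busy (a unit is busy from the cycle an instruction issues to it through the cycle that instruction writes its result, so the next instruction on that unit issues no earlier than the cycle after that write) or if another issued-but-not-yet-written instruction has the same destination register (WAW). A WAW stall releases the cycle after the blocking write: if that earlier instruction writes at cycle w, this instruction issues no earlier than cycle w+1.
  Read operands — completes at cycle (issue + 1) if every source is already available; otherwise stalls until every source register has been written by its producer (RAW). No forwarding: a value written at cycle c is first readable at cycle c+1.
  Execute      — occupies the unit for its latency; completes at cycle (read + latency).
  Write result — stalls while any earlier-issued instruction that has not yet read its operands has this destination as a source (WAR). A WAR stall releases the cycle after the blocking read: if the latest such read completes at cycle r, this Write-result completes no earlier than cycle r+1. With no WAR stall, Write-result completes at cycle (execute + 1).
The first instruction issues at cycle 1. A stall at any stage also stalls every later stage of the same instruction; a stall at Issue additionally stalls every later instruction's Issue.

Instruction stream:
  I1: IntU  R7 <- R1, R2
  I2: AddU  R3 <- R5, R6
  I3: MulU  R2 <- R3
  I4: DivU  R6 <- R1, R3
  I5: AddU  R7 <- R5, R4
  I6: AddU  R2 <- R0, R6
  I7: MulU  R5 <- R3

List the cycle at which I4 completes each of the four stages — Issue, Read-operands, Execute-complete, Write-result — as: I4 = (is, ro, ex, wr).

I4 = (4, 7, 14, 15)

  I1 | 1 | 2 | 3 | 4
  I2 | 2 | 3 | 5 | 6
  I3 | 3 | 7 | 10 | 11   RAW R3: wait I2 write@6
  I4 | 4 | 7 | 14 | 15   RAW R3: wait I2 write@6
  I5 | 7 | 8 | 10 | 11   struct: AddU busy until I2 writes@6
  I6 | 12 | 16 | 18 | 19   struct: AddU busy until I5 writes@11 · RAW R6: wait I4 write@15
  I7 | 13 | 14 | 17 | 18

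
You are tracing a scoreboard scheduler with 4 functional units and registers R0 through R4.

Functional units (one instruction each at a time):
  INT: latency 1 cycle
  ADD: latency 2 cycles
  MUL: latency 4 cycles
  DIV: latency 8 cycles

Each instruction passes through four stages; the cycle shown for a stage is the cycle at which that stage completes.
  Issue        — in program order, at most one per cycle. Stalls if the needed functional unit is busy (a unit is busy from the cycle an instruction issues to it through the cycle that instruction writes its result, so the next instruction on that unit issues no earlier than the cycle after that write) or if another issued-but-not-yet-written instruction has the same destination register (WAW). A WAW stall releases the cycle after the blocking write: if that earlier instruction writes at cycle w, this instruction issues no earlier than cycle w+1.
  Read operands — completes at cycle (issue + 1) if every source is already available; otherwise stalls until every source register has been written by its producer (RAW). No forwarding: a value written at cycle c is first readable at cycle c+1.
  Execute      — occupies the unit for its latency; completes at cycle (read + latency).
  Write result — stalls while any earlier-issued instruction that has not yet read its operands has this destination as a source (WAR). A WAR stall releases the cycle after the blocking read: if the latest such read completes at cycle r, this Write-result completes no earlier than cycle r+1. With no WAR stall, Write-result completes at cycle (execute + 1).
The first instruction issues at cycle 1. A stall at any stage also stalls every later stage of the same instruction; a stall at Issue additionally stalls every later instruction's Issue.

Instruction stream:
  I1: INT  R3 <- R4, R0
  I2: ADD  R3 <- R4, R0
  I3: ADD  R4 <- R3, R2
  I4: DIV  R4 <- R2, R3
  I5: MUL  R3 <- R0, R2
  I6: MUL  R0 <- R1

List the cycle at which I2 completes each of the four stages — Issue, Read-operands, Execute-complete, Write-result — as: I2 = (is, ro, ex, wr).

t=1  issue I1 (INT)
t=2  I1 read-ops
t=3  I1 finished on INT
t=4  I1→R3
t=5  issue I2 (ADD)
t=6  I2 read-ops
t=8  I2 finished on ADD
t=9  I2→R3
t=10  issue I3 (ADD)
t=11  I3 read-ops
t=13  I3 finished on ADD
t=14  I3→R4
t=15  issue I4 (DIV)
t=16  I4 read-ops; issue I5 (MUL)
t=17  I5 read-ops
t=21  I5 finished on MUL
t=22  I5→R3
t=23  issue I6 (MUL)
t=24  I4 finished on DIV; I6 read-ops
t=25  I4→R4
t=28  I6 finished on MUL
t=29  I6→R0

I2 = (5, 6, 8, 9)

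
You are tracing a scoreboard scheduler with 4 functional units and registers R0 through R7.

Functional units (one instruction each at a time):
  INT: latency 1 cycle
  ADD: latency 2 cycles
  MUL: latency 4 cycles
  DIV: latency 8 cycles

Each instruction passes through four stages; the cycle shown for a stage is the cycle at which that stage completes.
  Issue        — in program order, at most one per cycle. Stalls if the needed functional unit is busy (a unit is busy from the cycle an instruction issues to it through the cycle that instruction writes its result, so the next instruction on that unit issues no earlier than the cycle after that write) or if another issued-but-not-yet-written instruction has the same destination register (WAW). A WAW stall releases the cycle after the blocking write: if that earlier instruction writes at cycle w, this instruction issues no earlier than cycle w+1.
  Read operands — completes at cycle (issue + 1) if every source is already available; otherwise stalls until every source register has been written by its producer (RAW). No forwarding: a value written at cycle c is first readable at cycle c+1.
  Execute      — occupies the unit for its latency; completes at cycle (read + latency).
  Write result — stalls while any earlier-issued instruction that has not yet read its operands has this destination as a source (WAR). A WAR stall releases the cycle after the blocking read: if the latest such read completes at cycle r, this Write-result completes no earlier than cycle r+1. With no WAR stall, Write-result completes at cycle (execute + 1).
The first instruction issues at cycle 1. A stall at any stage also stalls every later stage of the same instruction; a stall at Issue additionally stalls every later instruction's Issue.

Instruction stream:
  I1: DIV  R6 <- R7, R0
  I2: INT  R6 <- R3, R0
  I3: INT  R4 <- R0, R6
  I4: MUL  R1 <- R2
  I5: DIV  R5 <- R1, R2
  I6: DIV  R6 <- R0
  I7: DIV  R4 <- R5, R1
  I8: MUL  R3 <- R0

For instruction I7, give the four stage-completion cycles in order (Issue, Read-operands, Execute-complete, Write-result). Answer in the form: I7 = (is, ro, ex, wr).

I7 = (45, 46, 54, 55)

  I1 | 1 | 2 | 10 | 11
  I2 | 12 | 13 | 14 | 15   WAW R6: wait I1 write@11
  I3 | 16 | 17 | 18 | 19   struct: INT busy until I2 writes@15
  I4 | 17 | 18 | 22 | 23
  I5 | 18 | 24 | 32 | 33   RAW R1: wait I4 write@23
  I6 | 34 | 35 | 43 | 44   struct: DIV busy until I5 writes@33
  I7 | 45 | 46 | 54 | 55   struct: DIV busy until I6 writes@44
  I8 | 46 | 47 | 51 | 52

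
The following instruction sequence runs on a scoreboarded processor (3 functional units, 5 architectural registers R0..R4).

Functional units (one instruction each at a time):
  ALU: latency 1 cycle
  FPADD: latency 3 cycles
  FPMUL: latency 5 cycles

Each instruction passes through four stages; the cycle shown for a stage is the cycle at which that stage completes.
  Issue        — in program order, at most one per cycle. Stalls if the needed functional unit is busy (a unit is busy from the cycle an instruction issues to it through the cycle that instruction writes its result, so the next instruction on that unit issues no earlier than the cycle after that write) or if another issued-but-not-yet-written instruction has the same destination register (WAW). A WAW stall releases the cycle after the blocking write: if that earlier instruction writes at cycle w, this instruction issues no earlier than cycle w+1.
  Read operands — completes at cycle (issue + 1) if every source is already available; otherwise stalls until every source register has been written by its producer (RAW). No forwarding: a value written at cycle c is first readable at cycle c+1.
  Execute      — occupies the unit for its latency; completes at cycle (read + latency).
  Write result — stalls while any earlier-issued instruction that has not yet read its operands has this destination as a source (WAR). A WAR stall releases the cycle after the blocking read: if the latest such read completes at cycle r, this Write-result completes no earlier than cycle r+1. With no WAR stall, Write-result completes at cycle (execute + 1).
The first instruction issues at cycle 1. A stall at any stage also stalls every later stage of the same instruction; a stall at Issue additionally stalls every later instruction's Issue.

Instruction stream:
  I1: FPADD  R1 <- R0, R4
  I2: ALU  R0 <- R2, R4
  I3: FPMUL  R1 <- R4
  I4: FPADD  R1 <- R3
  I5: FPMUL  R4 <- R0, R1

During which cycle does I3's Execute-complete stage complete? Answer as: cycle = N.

1) issue 1, read 2, done 5, write 6
2) issue 2, read 3, done 4, write 5
3) issue 7, read 8, done 13, write 14  <WAW R1: wait I1 write@6>
4) issue 15, read 16, done 19, write 20  <WAW R1: wait I3 write@14>
5) issue 16, read 21, done 26, write 27  <RAW R1: wait I4 write@20>

cycle = 13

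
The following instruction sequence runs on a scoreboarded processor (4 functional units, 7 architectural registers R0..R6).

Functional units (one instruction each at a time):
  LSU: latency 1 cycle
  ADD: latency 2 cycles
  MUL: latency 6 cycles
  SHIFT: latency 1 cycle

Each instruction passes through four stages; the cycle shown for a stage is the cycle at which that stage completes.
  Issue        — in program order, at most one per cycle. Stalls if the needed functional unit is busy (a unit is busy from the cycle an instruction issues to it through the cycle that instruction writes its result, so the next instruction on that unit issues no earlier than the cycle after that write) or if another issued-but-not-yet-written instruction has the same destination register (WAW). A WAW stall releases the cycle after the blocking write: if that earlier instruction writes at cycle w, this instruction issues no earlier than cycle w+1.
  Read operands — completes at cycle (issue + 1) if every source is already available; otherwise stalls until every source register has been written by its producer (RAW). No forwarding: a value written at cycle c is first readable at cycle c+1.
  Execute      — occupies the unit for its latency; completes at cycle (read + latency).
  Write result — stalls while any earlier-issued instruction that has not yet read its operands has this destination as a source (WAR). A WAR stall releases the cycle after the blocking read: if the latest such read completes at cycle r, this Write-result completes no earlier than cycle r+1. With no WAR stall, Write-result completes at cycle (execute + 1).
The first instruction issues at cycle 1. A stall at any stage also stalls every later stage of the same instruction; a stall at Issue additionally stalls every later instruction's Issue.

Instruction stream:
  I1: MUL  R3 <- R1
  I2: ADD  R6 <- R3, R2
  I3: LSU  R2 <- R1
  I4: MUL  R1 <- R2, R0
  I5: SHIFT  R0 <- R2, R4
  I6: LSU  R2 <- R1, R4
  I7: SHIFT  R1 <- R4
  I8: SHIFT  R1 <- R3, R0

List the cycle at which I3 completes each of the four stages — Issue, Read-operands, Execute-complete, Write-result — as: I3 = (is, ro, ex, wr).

I3 = (3, 4, 5, 11)

c1: I1→MUL
c2: I1 RO · I2→ADD
c3: I3→LSU
c4: I3 RO
c5: I3 EX
c8: I1 EX
c9: I1 WR R3
c10: I2 RO · I4→MUL
c11: I3 WR R2 · I5→SHIFT
c12: I2 EX · I4 RO · I5 RO · I6→LSU
c13: I2 WR R6 · I5 EX
c14: I5 WR R0
c18: I4 EX
c19: I4 WR R1
c20: I6 RO · I7→SHIFT
c21: I6 EX · I7 RO
c22: I6 WR R2 · I7 EX
c23: I7 WR R1
c24: I8→SHIFT
c25: I8 RO
c26: I8 EX
c27: I8 WR R1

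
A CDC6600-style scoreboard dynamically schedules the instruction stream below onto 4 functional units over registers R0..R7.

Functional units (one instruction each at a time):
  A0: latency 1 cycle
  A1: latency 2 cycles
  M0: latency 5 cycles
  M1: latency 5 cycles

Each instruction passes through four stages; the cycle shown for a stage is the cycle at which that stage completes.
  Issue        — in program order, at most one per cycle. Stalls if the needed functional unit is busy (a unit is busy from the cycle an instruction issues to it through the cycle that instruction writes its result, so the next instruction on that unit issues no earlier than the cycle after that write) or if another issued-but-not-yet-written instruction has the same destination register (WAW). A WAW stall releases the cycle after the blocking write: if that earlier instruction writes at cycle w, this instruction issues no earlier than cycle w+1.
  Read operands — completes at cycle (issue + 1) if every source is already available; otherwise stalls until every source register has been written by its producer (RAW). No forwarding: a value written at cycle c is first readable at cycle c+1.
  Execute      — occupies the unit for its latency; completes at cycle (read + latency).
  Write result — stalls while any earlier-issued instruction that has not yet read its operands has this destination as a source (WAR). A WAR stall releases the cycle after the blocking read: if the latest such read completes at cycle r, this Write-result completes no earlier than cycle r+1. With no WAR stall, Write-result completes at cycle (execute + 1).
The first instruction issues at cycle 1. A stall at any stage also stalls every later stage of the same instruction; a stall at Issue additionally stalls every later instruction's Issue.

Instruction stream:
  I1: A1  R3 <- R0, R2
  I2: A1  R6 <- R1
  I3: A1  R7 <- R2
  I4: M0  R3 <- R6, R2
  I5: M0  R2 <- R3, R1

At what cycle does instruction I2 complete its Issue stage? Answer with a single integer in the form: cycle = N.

cycle 1: I1→A1
cycle 2: I1 RO
cycle 4: I1 EX
cycle 5: I1 WR R3
cycle 6: I2→A1
cycle 7: I2 RO
cycle 9: I2 EX
cycle 10: I2 WR R6
cycle 11: I3→A1
cycle 12: I3 RO, I4→M0
cycle 13: I4 RO
cycle 14: I3 EX
cycle 15: I3 WR R7
cycle 18: I4 EX
cycle 19: I4 WR R3
cycle 20: I5→M0
cycle 21: I5 RO
cycle 26: I5 EX
cycle 27: I5 WR R2

cycle = 6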